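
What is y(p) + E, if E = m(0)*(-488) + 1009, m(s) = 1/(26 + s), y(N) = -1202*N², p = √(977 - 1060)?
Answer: 1309831/13 ≈ 1.0076e+5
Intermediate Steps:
p = I*√83 (p = √(-83) = I*√83 ≈ 9.1104*I)
E = 12873/13 (E = -488/(26 + 0) + 1009 = -488/26 + 1009 = (1/26)*(-488) + 1009 = -244/13 + 1009 = 12873/13 ≈ 990.23)
y(p) + E = -1202*(I*√83)² + 12873/13 = -1202*(-83) + 12873/13 = 99766 + 12873/13 = 1309831/13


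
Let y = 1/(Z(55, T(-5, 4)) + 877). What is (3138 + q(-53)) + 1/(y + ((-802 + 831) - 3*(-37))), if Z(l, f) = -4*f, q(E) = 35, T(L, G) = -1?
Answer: 391361874/123341 ≈ 3173.0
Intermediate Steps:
y = 1/881 (y = 1/(-4*(-1) + 877) = 1/(4 + 877) = 1/881 ≈ 0.0011351)
(3138 + q(-53)) + 1/(y + ((-802 + 831) - 3*(-37))) = (3138 + 35) + 1/(1/881 + ((-802 + 831) - 3*(-37))) = 3173 + 1/(1/881 + (29 + 111)) = 3173 + 1/(1/881 + 140) = 3173 + 1/(123341/881) = 3173 + 881/123341 = 391361874/123341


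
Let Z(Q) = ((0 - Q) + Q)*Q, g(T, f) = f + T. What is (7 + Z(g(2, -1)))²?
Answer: 49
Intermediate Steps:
g(T, f) = T + f
Z(Q) = 0 (Z(Q) = (-Q + Q)*Q = 0*Q = 0)
(7 + Z(g(2, -1)))² = (7 + 0)² = 7² = 49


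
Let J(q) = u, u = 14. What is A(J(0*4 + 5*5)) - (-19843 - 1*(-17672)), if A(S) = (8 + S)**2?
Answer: 2655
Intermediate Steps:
J(q) = 14
A(J(0*4 + 5*5)) - (-19843 - 1*(-17672)) = (8 + 14)**2 - (-19843 - 1*(-17672)) = 22**2 - (-19843 + 17672) = 484 - 1*(-2171) = 484 + 2171 = 2655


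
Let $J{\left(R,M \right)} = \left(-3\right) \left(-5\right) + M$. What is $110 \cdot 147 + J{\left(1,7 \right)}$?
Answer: $16192$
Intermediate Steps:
$J{\left(R,M \right)} = 15 + M$
$110 \cdot 147 + J{\left(1,7 \right)} = 110 \cdot 147 + \left(15 + 7\right) = 16170 + 22 = 16192$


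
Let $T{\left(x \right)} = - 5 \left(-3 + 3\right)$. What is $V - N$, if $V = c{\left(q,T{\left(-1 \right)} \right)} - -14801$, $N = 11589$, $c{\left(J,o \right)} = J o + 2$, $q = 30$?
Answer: $3214$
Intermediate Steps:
$T{\left(x \right)} = 0$ ($T{\left(x \right)} = \left(-5\right) 0 = 0$)
$c{\left(J,o \right)} = 2 + J o$
$V = 14803$ ($V = \left(2 + 30 \cdot 0\right) - -14801 = \left(2 + 0\right) + 14801 = 2 + 14801 = 14803$)
$V - N = 14803 - 11589 = 3214$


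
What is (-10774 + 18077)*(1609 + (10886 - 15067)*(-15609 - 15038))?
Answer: 935782436948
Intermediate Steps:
(-10774 + 18077)*(1609 + (10886 - 15067)*(-15609 - 15038)) = 7303*(1609 - 4181*(-30647)) = 7303*(1609 + 128135107) = 7303*128136716 = 935782436948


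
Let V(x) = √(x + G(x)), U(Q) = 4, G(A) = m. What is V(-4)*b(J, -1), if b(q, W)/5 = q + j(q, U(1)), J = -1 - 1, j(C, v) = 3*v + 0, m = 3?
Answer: 50*I ≈ 50.0*I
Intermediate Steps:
G(A) = 3
j(C, v) = 3*v
J = -2
b(q, W) = 60 + 5*q (b(q, W) = 5*(q + 3*4) = 5*(q + 12) = 5*(12 + q) = 60 + 5*q)
V(x) = √(3 + x) (V(x) = √(x + 3) = √(3 + x))
V(-4)*b(J, -1) = √(3 - 4)*(60 + 5*(-2)) = √(-1)*(60 - 10) = I*50 = 50*I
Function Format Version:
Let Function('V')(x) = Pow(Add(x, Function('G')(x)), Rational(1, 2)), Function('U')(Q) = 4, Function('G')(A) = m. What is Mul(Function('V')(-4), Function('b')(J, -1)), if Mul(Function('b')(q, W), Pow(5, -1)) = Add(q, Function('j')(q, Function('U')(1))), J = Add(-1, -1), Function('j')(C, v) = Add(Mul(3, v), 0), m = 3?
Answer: Mul(50, I) ≈ Mul(50.000, I)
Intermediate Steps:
Function('G')(A) = 3
Function('j')(C, v) = Mul(3, v)
J = -2
Function('b')(q, W) = Add(60, Mul(5, q)) (Function('b')(q, W) = Mul(5, Add(q, Mul(3, 4))) = Mul(5, Add(q, 12)) = Mul(5, Add(12, q)) = Add(60, Mul(5, q)))
Function('V')(x) = Pow(Add(3, x), Rational(1, 2)) (Function('V')(x) = Pow(Add(x, 3), Rational(1, 2)) = Pow(Add(3, x), Rational(1, 2)))
Mul(Function('V')(-4), Function('b')(J, -1)) = Mul(Pow(Add(3, -4), Rational(1, 2)), Add(60, Mul(5, -2))) = Mul(Pow(-1, Rational(1, 2)), Add(60, -10)) = Mul(I, 50) = Mul(50, I)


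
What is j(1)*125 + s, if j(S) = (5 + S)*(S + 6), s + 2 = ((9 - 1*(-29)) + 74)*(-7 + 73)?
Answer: 12640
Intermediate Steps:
s = 7390 (s = -2 + ((9 - 1*(-29)) + 74)*(-7 + 73) = -2 + ((9 + 29) + 74)*66 = -2 + (38 + 74)*66 = -2 + 112*66 = -2 + 7392 = 7390)
j(S) = (5 + S)*(6 + S)
j(1)*125 + s = (30 + 1² + 11*1)*125 + 7390 = (30 + 1 + 11)*125 + 7390 = 42*125 + 7390 = 5250 + 7390 = 12640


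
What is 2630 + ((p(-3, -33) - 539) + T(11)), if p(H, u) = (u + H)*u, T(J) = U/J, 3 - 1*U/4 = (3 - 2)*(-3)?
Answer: 36093/11 ≈ 3281.2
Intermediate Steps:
U = 24 (U = 12 - 4*(3 - 2)*(-3) = 12 - 4*(-3) = 12 + 12 = 24)
T(J) = 24/J
p(H, u) = u*(H + u) (p(H, u) = (H + u)*u = u*(H + u))
2630 + ((p(-3, -33) - 539) + T(11)) = 2630 + ((-33*(-3 - 33) - 539) + 24/11) = 2630 + ((-33*(-36) - 539) + 24*(1/11)) = 2630 + ((1188 - 539) + 24/11) = 2630 + (649 + 24/11) = 2630 + 7163/11 = 36093/11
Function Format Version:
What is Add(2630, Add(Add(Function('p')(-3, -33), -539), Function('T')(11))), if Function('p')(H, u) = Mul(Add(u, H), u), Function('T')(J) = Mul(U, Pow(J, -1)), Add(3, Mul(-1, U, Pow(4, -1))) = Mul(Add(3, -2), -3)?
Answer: Rational(36093, 11) ≈ 3281.2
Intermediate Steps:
U = 24 (U = Add(12, Mul(-4, Mul(Add(3, -2), -3))) = Add(12, Mul(-4, Mul(1, -3))) = Add(12, Mul(-4, -3)) = Add(12, 12) = 24)
Function('T')(J) = Mul(24, Pow(J, -1))
Function('p')(H, u) = Mul(u, Add(H, u)) (Function('p')(H, u) = Mul(Add(H, u), u) = Mul(u, Add(H, u)))
Add(2630, Add(Add(Function('p')(-3, -33), -539), Function('T')(11))) = Add(2630, Add(Add(Mul(-33, Add(-3, -33)), -539), Mul(24, Pow(11, -1)))) = Add(2630, Add(Add(Mul(-33, -36), -539), Mul(24, Rational(1, 11)))) = Add(2630, Add(Add(1188, -539), Rational(24, 11))) = Add(2630, Add(649, Rational(24, 11))) = Add(2630, Rational(7163, 11)) = Rational(36093, 11)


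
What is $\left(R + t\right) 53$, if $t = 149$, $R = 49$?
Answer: $10494$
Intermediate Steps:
$\left(R + t\right) 53 = \left(49 + 149\right) 53 = 198 \cdot 53 = 10494$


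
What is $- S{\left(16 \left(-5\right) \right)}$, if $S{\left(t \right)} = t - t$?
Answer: $0$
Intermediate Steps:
$S{\left(t \right)} = 0$
$- S{\left(16 \left(-5\right) \right)} = \left(-1\right) 0 = 0$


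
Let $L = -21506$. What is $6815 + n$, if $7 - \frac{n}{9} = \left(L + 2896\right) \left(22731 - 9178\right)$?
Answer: $2269998848$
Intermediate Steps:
$n = 2269992033$ ($n = 63 - 9 \left(-21506 + 2896\right) \left(22731 - 9178\right) = 63 - 9 \left(\left(-18610\right) 13553\right) = 63 - -2269991970 = 63 + 2269991970 = 2269992033$)
$6815 + n = 6815 + 2269992033 = 2269998848$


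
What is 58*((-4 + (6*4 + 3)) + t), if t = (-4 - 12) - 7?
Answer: 0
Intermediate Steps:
t = -23 (t = -16 - 7 = -23)
58*((-4 + (6*4 + 3)) + t) = 58*((-4 + (6*4 + 3)) - 23) = 58*((-4 + (24 + 3)) - 23) = 58*((-4 + 27) - 23) = 58*(23 - 23) = 58*0 = 0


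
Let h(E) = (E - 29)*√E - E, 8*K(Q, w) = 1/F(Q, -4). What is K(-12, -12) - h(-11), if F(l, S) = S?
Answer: -353/32 + 40*I*√11 ≈ -11.031 + 132.67*I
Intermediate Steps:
K(Q, w) = -1/32 (K(Q, w) = (⅛)/(-4) = (⅛)*(-¼) = -1/32)
h(E) = -E + √E*(-29 + E) (h(E) = (-29 + E)*√E - E = √E*(-29 + E) - E = -E + √E*(-29 + E))
K(-12, -12) - h(-11) = -1/32 - ((-11)^(3/2) - 1*(-11) - 29*I*√11) = -1/32 - (-11*I*√11 + 11 - 29*I*√11) = -1/32 - (11 - 40*I*√11) = -1/32 + (-11 + 40*I*√11) = -353/32 + 40*I*√11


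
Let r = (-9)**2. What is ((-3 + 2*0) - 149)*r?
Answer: -12312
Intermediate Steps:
r = 81
((-3 + 2*0) - 149)*r = ((-3 + 2*0) - 149)*81 = ((-3 + 0) - 149)*81 = (-3 - 149)*81 = -152*81 = -12312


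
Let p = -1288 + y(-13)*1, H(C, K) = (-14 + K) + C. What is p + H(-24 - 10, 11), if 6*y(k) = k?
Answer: -7963/6 ≈ -1327.2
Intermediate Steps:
y(k) = k/6
H(C, K) = -14 + C + K
p = -7741/6 (p = -1288 + ((⅙)*(-13))*1 = -1288 - 13/6*1 = -1288 - 13/6 = -7741/6 ≈ -1290.2)
p + H(-24 - 10, 11) = -7741/6 + (-14 + (-24 - 10) + 11) = -7741/6 + (-14 - 34 + 11) = -7741/6 - 37 = -7963/6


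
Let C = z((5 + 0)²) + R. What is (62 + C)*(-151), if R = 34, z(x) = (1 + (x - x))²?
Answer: -14647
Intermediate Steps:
z(x) = 1 (z(x) = (1 + 0)² = 1² = 1)
C = 35 (C = 1 + 34 = 35)
(62 + C)*(-151) = (62 + 35)*(-151) = 97*(-151) = -14647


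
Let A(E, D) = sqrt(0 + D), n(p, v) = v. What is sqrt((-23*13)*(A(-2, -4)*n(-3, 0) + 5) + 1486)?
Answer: 3*I ≈ 3.0*I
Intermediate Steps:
A(E, D) = sqrt(D)
sqrt((-23*13)*(A(-2, -4)*n(-3, 0) + 5) + 1486) = sqrt((-23*13)*(sqrt(-4)*0 + 5) + 1486) = sqrt(-299*((2*I)*0 + 5) + 1486) = sqrt(-299*(0 + 5) + 1486) = sqrt(-299*5 + 1486) = sqrt(-1495 + 1486) = sqrt(-9) = 3*I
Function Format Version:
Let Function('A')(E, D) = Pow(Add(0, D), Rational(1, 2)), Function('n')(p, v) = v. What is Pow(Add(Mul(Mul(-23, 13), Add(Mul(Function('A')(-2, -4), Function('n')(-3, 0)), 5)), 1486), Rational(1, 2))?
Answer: Mul(3, I) ≈ Mul(3.0000, I)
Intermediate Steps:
Function('A')(E, D) = Pow(D, Rational(1, 2))
Pow(Add(Mul(Mul(-23, 13), Add(Mul(Function('A')(-2, -4), Function('n')(-3, 0)), 5)), 1486), Rational(1, 2)) = Pow(Add(Mul(Mul(-23, 13), Add(Mul(Pow(-4, Rational(1, 2)), 0), 5)), 1486), Rational(1, 2)) = Pow(Add(Mul(-299, Add(Mul(Mul(2, I), 0), 5)), 1486), Rational(1, 2)) = Pow(Add(Mul(-299, Add(0, 5)), 1486), Rational(1, 2)) = Pow(Add(Mul(-299, 5), 1486), Rational(1, 2)) = Pow(Add(-1495, 1486), Rational(1, 2)) = Pow(-9, Rational(1, 2)) = Mul(3, I)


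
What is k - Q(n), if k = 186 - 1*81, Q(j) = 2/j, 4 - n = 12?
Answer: 421/4 ≈ 105.25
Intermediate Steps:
n = -8 (n = 4 - 1*12 = 4 - 12 = -8)
k = 105 (k = 186 - 81 = 105)
k - Q(n) = 105 - 2/(-8) = 105 - 2*(-1)/8 = 105 - 1*(-1/4) = 105 + 1/4 = 421/4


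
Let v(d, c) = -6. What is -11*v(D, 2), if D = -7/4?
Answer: 66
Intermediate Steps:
D = -7/4 (D = -7*¼ = -7/4 ≈ -1.7500)
-11*v(D, 2) = -11*(-6) = 66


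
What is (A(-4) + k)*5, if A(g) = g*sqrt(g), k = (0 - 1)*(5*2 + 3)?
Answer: -65 - 40*I ≈ -65.0 - 40.0*I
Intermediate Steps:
k = -13 (k = -(10 + 3) = -1*13 = -13)
A(g) = g**(3/2)
(A(-4) + k)*5 = ((-4)**(3/2) - 13)*5 = (-8*I - 13)*5 = (-13 - 8*I)*5 = -65 - 40*I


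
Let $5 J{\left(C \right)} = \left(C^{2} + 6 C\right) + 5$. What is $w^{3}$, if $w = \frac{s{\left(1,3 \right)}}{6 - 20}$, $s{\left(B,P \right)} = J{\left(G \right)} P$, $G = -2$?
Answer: $\frac{729}{343000} \approx 0.0021254$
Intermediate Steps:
$J{\left(C \right)} = 1 + \frac{C^{2}}{5} + \frac{6 C}{5}$ ($J{\left(C \right)} = \frac{\left(C^{2} + 6 C\right) + 5}{5} = \frac{5 + C^{2} + 6 C}{5} = 1 + \frac{C^{2}}{5} + \frac{6 C}{5}$)
$s{\left(B,P \right)} = - \frac{3 P}{5}$ ($s{\left(B,P \right)} = \left(1 + \frac{\left(-2\right)^{2}}{5} + \frac{6}{5} \left(-2\right)\right) P = \left(1 + \frac{1}{5} \cdot 4 - \frac{12}{5}\right) P = \left(1 + \frac{4}{5} - \frac{12}{5}\right) P = - \frac{3 P}{5}$)
$w = \frac{9}{70}$ ($w = \frac{\left(- \frac{3}{5}\right) 3}{6 - 20} = - \frac{9}{5 \left(6 - 20\right)} = - \frac{9}{5 \left(-14\right)} = \left(- \frac{9}{5}\right) \left(- \frac{1}{14}\right) = \frac{9}{70} \approx 0.12857$)
$w^{3} = \left(\frac{9}{70}\right)^{3} = \frac{729}{343000}$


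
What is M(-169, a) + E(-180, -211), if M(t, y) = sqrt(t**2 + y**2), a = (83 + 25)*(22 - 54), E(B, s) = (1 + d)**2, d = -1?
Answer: sqrt(11972497) ≈ 3460.1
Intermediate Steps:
E(B, s) = 0 (E(B, s) = (1 - 1)**2 = 0**2 = 0)
a = -3456 (a = 108*(-32) = -3456)
M(-169, a) + E(-180, -211) = sqrt((-169)**2 + (-3456)**2) + 0 = sqrt(28561 + 11943936) + 0 = sqrt(11972497) + 0 = sqrt(11972497)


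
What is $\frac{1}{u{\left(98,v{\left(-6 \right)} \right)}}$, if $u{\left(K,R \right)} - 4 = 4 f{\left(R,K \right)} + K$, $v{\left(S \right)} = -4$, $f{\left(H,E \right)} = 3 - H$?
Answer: $\frac{1}{130} \approx 0.0076923$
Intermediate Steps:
$u{\left(K,R \right)} = 16 + K - 4 R$ ($u{\left(K,R \right)} = 4 + \left(4 \left(3 - R\right) + K\right) = 4 - \left(-12 - K + 4 R\right) = 4 + \left(12 + K - 4 R\right) = 16 + K - 4 R$)
$\frac{1}{u{\left(98,v{\left(-6 \right)} \right)}} = \frac{1}{16 + 98 - -16} = \frac{1}{16 + 98 + 16} = \frac{1}{130}$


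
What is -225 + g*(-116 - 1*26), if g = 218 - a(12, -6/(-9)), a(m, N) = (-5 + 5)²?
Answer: -31181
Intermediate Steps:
a(m, N) = 0 (a(m, N) = 0² = 0)
g = 218 (g = 218 - 1*0 = 218 + 0 = 218)
-225 + g*(-116 - 1*26) = -225 + 218*(-116 - 1*26) = -225 + 218*(-116 - 26) = -225 + 218*(-142) = -225 - 30956 = -31181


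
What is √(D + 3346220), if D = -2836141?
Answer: √510079 ≈ 714.20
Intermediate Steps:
√(D + 3346220) = √(-2836141 + 3346220) = √510079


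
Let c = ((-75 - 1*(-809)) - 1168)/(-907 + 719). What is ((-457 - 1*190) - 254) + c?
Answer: -84477/94 ≈ -898.69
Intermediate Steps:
c = 217/94 (c = ((-75 + 809) - 1168)/(-188) = (734 - 1168)*(-1/188) = -434*(-1/188) = 217/94 ≈ 2.3085)
((-457 - 1*190) - 254) + c = ((-457 - 1*190) - 254) + 217/94 = ((-457 - 190) - 254) + 217/94 = (-647 - 254) + 217/94 = -901 + 217/94 = -84477/94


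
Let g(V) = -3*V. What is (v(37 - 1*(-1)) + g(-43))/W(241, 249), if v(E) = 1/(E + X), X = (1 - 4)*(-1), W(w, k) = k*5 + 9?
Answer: 2645/25707 ≈ 0.10289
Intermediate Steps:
W(w, k) = 9 + 5*k (W(w, k) = 5*k + 9 = 9 + 5*k)
X = 3 (X = -3*(-1) = 3)
v(E) = 1/(3 + E) (v(E) = 1/(E + 3) = 1/(3 + E))
(v(37 - 1*(-1)) + g(-43))/W(241, 249) = (1/(3 + (37 - 1*(-1))) - 3*(-43))/(9 + 5*249) = (1/(3 + (37 + 1)) + 129)/(9 + 1245) = (1/(3 + 38) + 129)/1254 = (1/41 + 129)*(1/1254) = (5290/41)*(1/1254) = 2645/25707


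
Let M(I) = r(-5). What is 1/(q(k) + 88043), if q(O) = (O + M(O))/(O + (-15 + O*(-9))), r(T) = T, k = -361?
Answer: 2873/252947173 ≈ 1.1358e-5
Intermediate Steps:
M(I) = -5
q(O) = (-5 + O)/(-15 - 8*O) (q(O) = (O - 5)/(O + (-15 + O*(-9))) = (-5 + O)/(O + (-15 - 9*O)) = (-5 + O)/(-15 - 8*O))
1/(q(k) + 88043) = 1/((5 - 1*(-361))/(15 + 8*(-361)) + 88043) = 1/((5 + 361)/(15 - 2888) + 88043) = 1/(366/(-2873) + 88043) = 1/(-1/2873*366 + 88043) = 1/(-366/2873 + 88043) = 1/(252947173/2873) = 2873/252947173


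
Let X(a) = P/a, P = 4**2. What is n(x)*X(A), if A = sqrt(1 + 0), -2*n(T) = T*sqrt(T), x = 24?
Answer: -384*sqrt(6) ≈ -940.60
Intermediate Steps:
P = 16
n(T) = -T**(3/2)/2 (n(T) = -T*sqrt(T)/2 = -T**(3/2)/2)
A = 1 (A = sqrt(1) = 1)
X(a) = 16/a
n(x)*X(A) = (-24*sqrt(6))*(16/1) = (-24*sqrt(6))*(16*1) = -24*sqrt(6)*16 = -384*sqrt(6)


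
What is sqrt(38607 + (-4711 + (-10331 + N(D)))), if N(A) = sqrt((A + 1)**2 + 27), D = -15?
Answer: sqrt(23565 + sqrt(223)) ≈ 153.56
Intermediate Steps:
N(A) = sqrt(27 + (1 + A)**2) (N(A) = sqrt((1 + A)**2 + 27) = sqrt(27 + (1 + A)**2))
sqrt(38607 + (-4711 + (-10331 + N(D)))) = sqrt(38607 + (-4711 + (-10331 + sqrt(27 + (1 - 15)**2)))) = sqrt(38607 + (-4711 + (-10331 + sqrt(27 + (-14)**2)))) = sqrt(38607 + (-4711 + (-10331 + sqrt(27 + 196)))) = sqrt(38607 + (-4711 + (-10331 + sqrt(223)))) = sqrt(38607 + (-15042 + sqrt(223))) = sqrt(23565 + sqrt(223))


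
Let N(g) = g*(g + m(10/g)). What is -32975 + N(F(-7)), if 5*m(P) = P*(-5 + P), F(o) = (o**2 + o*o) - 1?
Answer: -2286852/97 ≈ -23576.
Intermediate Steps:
F(o) = -1 + 2*o**2 (F(o) = (o**2 + o**2) - 1 = 2*o**2 - 1 = -1 + 2*o**2)
m(P) = P*(-5 + P)/5 (m(P) = (P*(-5 + P))/5 = P*(-5 + P)/5)
N(g) = g*(g + 2*(-5 + 10/g)/g) (N(g) = g*(g + (10/g)*(-5 + 10/g)/5) = g*(g + 2*(-5 + 10/g)/g))
-32975 + N(F(-7)) = -32975 + (-10 + (-1 + 2*(-7)**2)**2 + 20/(-1 + 2*(-7)**2)) = -32975 + (-10 + (-1 + 2*49)**2 + 20/(-1 + 2*49)) = -32975 + (-10 + (-1 + 98)**2 + 20/(-1 + 98)) = -32975 + (-10 + 97**2 + 20/97) = -32975 + (-10 + 9409 + 20*(1/97)) = -32975 + (-10 + 9409 + 20/97) = -32975 + 911723/97 = -2286852/97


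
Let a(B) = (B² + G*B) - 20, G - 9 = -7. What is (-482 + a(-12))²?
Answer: 145924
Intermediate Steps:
G = 2 (G = 9 - 7 = 2)
a(B) = -20 + B² + 2*B (a(B) = (B² + 2*B) - 20 = -20 + B² + 2*B)
(-482 + a(-12))² = (-482 + (-20 + (-12)² + 2*(-12)))² = (-482 + (-20 + 144 - 24))² = (-482 + 100)² = (-382)² = 145924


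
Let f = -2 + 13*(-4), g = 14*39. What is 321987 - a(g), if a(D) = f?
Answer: 322041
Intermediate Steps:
g = 546
f = -54 (f = -2 - 52 = -54)
a(D) = -54
321987 - a(g) = 321987 - 1*(-54) = 321987 + 54 = 322041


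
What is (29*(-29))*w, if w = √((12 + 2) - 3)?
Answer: -841*√11 ≈ -2789.3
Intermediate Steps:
w = √11 (w = √(14 - 3) = √11 ≈ 3.3166)
(29*(-29))*w = (29*(-29))*√11 = -841*√11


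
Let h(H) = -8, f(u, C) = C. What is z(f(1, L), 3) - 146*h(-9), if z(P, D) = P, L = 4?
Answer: 1172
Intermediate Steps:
z(f(1, L), 3) - 146*h(-9) = 4 - 146*(-8) = 4 + 1168 = 1172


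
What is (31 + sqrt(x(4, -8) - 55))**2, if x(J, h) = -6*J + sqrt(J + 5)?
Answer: 885 + 124*I*sqrt(19) ≈ 885.0 + 540.5*I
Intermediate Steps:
x(J, h) = sqrt(5 + J) - 6*J (x(J, h) = -6*J + sqrt(5 + J) = sqrt(5 + J) - 6*J)
(31 + sqrt(x(4, -8) - 55))**2 = (31 + sqrt((sqrt(5 + 4) - 6*4) - 55))**2 = (31 + sqrt((sqrt(9) - 24) - 55))**2 = (31 + sqrt((3 - 24) - 55))**2 = (31 + sqrt(-21 - 55))**2 = (31 + sqrt(-76))**2 = (31 + 2*I*sqrt(19))**2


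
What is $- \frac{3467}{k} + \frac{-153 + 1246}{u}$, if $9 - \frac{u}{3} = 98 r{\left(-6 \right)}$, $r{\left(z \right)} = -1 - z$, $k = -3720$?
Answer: $\frac{312307}{1789320} \approx 0.17454$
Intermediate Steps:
$u = -1443$ ($u = 27 - 3 \cdot 98 \left(-1 - -6\right) = 27 - 3 \cdot 98 \left(-1 + 6\right) = 27 - 3 \cdot 98 \cdot 5 = 27 - 1470 = -1443$)
$- \frac{3467}{k} + \frac{-153 + 1246}{u} = - \frac{3467}{-3720} + \frac{-153 + 1246}{-1443} = \left(-3467\right) \left(- \frac{1}{3720}\right) + 1093 \left(- \frac{1}{1443}\right) = \frac{3467}{3720} - \frac{1093}{1443} = \frac{312307}{1789320}$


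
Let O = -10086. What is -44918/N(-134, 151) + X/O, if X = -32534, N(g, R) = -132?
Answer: 38111453/110946 ≈ 343.51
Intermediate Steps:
-44918/N(-134, 151) + X/O = -44918/(-132) - 32534/(-10086) = -44918*(-1/132) - 32534*(-1/10086) = 22459/66 + 16267/5043 = 38111453/110946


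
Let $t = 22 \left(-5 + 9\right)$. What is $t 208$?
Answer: $18304$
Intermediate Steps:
$t = 88$ ($t = 22 \cdot 4 = 88$)
$t 208 = 88 \cdot 208 = 18304$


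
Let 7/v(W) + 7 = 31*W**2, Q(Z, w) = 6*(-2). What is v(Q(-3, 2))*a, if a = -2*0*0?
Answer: 0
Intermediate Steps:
Q(Z, w) = -12
v(W) = 7/(-7 + 31*W**2)
a = 0 (a = 0*0 = 0)
v(Q(-3, 2))*a = (7/(-7 + 31*(-12)**2))*0 = (7/(-7 + 31*144))*0 = (7/(-7 + 4464))*0 = (7/4457)*0 = 0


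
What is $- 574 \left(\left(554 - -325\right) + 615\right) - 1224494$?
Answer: $-2082050$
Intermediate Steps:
$- 574 \left(\left(554 - -325\right) + 615\right) - 1224494 = - 574 \left(\left(554 + 325\right) + 615\right) - 1224494 = - 574 \left(879 + 615\right) - 1224494 = \left(-574\right) 1494 - 1224494 = -857556 - 1224494 = -2082050$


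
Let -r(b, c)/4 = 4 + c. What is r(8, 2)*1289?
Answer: -30936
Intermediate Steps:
r(b, c) = -16 - 4*c (r(b, c) = -4*(4 + c) = -16 - 4*c)
r(8, 2)*1289 = (-16 - 4*2)*1289 = (-16 - 8)*1289 = -24*1289 = -30936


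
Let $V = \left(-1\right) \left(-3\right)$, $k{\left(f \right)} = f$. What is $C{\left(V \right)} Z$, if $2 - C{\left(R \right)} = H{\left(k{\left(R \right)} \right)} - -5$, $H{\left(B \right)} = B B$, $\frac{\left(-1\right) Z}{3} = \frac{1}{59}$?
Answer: $\frac{36}{59} \approx 0.61017$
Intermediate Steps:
$Z = - \frac{3}{59} \approx -0.050847$
$H{\left(B \right)} = B^{2}$
$V = 3$
$C{\left(R \right)} = -3 - R^{2}$ ($C{\left(R \right)} = 2 - \left(R^{2} - -5\right) = 2 - \left(R^{2} + 5\right) = 2 - \left(5 + R^{2}\right) = -3 - R^{2}$)
$C{\left(V \right)} Z = \left(-3 - 3^{2}\right) \left(- \frac{3}{59}\right) = \left(-3 - 9\right) \left(- \frac{3}{59}\right) = \left(-12\right) \left(- \frac{3}{59}\right) = \frac{36}{59}$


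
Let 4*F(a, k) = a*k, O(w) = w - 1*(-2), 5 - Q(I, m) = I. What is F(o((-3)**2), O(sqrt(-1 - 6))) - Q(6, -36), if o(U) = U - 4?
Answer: 7/2 + 5*I*sqrt(7)/4 ≈ 3.5 + 3.3072*I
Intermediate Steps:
o(U) = -4 + U
Q(I, m) = 5 - I
O(w) = 2 + w (O(w) = w + 2 = 2 + w)
F(a, k) = a*k/4 (F(a, k) = (a*k)/4 = a*k/4)
F(o((-3)**2), O(sqrt(-1 - 6))) - Q(6, -36) = (-4 + (-3)**2)*(2 + sqrt(-1 - 6))/4 - (5 - 1*6) = (-4 + 9)*(2 + sqrt(-7))/4 - (5 - 6) = (1/4)*5*(2 + I*sqrt(7)) - 1*(-1) = (5/2 + 5*I*sqrt(7)/4) + 1 = 7/2 + 5*I*sqrt(7)/4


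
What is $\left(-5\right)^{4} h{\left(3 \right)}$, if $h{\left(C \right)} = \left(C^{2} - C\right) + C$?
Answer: $5625$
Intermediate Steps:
$h{\left(C \right)} = C^{2}$
$\left(-5\right)^{4} h{\left(3 \right)} = \left(-5\right)^{4} \cdot 3^{2} = 625 \cdot 9 = 5625$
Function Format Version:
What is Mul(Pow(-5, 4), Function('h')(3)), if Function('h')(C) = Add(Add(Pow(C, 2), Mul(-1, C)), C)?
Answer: 5625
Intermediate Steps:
Function('h')(C) = Pow(C, 2)
Mul(Pow(-5, 4), Function('h')(3)) = Mul(Pow(-5, 4), Pow(3, 2)) = Mul(625, 9) = 5625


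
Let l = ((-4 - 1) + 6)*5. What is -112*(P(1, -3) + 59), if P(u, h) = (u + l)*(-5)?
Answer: -3248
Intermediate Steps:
l = 5 (l = (-5 + 6)*5 = 1*5 = 5)
P(u, h) = -25 - 5*u (P(u, h) = (u + 5)*(-5) = (5 + u)*(-5) = -25 - 5*u)
-112*(P(1, -3) + 59) = -112*((-25 - 5*1) + 59) = -112*((-25 - 5) + 59) = -112*(-30 + 59) = -112*29 = -3248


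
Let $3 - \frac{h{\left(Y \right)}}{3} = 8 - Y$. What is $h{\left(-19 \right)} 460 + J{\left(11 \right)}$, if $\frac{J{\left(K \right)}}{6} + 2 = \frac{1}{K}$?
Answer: $- \frac{364446}{11} \approx -33131.0$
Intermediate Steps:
$J{\left(K \right)} = -12 + \frac{6}{K}$
$h{\left(Y \right)} = -15 + 3 Y$ ($h{\left(Y \right)} = 9 - 3 \left(8 - Y\right) = 9 + \left(-24 + 3 Y\right) = -15 + 3 Y$)
$h{\left(-19 \right)} 460 + J{\left(11 \right)} = \left(-15 + 3 \left(-19\right)\right) 460 - \left(12 - \frac{6}{11}\right) = \left(-15 - 57\right) 460 + \left(-12 + 6 \cdot \frac{1}{11}\right) = \left(-72\right) 460 + \left(-12 + \frac{6}{11}\right) = -33120 - \frac{126}{11} = - \frac{364446}{11}$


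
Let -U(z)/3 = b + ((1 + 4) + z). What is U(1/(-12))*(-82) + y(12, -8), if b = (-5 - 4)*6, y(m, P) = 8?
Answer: -24133/2 ≈ -12067.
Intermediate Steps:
b = -54 (b = -9*6 = -54)
U(z) = 147 - 3*z (U(z) = -3*(-54 + ((1 + 4) + z)) = -3*(-54 + (5 + z)) = -3*(-49 + z) = 147 - 3*z)
U(1/(-12))*(-82) + y(12, -8) = (147 - 3/(-12))*(-82) + 8 = (147 - 3*(-1/12))*(-82) + 8 = (147 + ¼)*(-82) + 8 = (589/4)*(-82) + 8 = -24149/2 + 8 = -24133/2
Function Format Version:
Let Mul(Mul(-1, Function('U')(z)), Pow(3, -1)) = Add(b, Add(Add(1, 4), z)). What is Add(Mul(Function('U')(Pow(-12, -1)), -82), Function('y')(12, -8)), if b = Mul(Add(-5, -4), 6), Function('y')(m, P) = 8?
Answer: Rational(-24133, 2) ≈ -12067.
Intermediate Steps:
b = -54 (b = Mul(-9, 6) = -54)
Function('U')(z) = Add(147, Mul(-3, z)) (Function('U')(z) = Mul(-3, Add(-54, Add(Add(1, 4), z))) = Mul(-3, Add(-54, Add(5, z))) = Mul(-3, Add(-49, z)) = Add(147, Mul(-3, z)))
Add(Mul(Function('U')(Pow(-12, -1)), -82), Function('y')(12, -8)) = Add(Mul(Add(147, Mul(-3, Pow(-12, -1))), -82), 8) = Add(Mul(Add(147, Mul(-3, Rational(-1, 12))), -82), 8) = Add(Mul(Add(147, Rational(1, 4)), -82), 8) = Add(Mul(Rational(589, 4), -82), 8) = Add(Rational(-24149, 2), 8) = Rational(-24133, 2)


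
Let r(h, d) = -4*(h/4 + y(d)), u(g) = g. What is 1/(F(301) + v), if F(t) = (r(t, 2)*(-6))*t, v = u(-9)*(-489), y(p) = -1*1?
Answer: 1/540783 ≈ 1.8492e-6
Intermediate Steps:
y(p) = -1
v = 4401 (v = -9*(-489) = 4401)
r(h, d) = 4 - h (r(h, d) = -4*(h/4 - 1) = -4*(-1 + h/4) = 4 - h)
F(t) = t*(-24 + 6*t) (F(t) = ((4 - t)*(-6))*t = (-24 + 6*t)*t = t*(-24 + 6*t))
1/(F(301) + v) = 1/(6*301*(-4 + 301) + 4401) = 1/(6*301*297 + 4401) = 1/(536382 + 4401) = 1/540783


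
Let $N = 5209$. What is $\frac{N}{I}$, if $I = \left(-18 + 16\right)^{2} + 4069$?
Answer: $\frac{5209}{4073} \approx 1.2789$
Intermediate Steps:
$I = 4073$ ($I = \left(-2\right)^{2} + 4069 = 4 + 4069 = 4073$)
$\frac{N}{I} = \frac{5209}{4073}$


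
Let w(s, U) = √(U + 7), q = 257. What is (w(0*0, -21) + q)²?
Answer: (257 + I*√14)² ≈ 66035.0 + 1923.0*I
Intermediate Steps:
w(s, U) = √(7 + U)
(w(0*0, -21) + q)² = (√(7 - 21) + 257)² = (√(-14) + 257)² = (I*√14 + 257)² = (257 + I*√14)²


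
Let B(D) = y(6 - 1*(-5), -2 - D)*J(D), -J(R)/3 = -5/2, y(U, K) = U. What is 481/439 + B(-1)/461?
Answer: 515917/404758 ≈ 1.2746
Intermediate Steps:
J(R) = 15/2 (J(R) = -(-15)/2 = -3*(-5/2) = 15/2)
B(D) = 165/2 (B(D) = (6 - 1*(-5))*(15/2) = (6 + 5)*(15/2) = 11*(15/2) = 165/2)
481/439 + B(-1)/461 = 481/439 + (165/2)/461 = 481*(1/439) + (165/2)*(1/461) = 481/439 + 165/922 = 515917/404758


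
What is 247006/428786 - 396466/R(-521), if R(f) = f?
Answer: 85063880201/111698753 ≈ 761.55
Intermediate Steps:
247006/428786 - 396466/R(-521) = 247006/428786 - 396466/(-521) = 247006*(1/428786) - 396466*(-1/521) = 123503/214393 + 396466/521 = 85063880201/111698753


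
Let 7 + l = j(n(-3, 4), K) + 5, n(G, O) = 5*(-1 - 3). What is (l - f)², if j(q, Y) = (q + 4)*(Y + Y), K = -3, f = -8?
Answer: 10404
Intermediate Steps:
n(G, O) = -20 (n(G, O) = 5*(-4) = -20)
j(q, Y) = 2*Y*(4 + q) (j(q, Y) = (4 + q)*(2*Y) = 2*Y*(4 + q))
l = 94 (l = -7 + (2*(-3)*(4 - 20) + 5) = -7 + (2*(-3)*(-16) + 5) = -7 + (96 + 5) = -7 + 101 = 94)
(l - f)² = (94 - 1*(-8))² = (94 + 8)² = 102² = 10404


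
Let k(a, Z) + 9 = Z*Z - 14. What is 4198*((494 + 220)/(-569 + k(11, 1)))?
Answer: -999124/197 ≈ -5071.7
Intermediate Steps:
k(a, Z) = -23 + Z² (k(a, Z) = -9 + (Z*Z - 14) = -9 + (Z² - 14) = -9 + (-14 + Z²) = -23 + Z²)
4198*((494 + 220)/(-569 + k(11, 1))) = 4198*((494 + 220)/(-569 + (-23 + 1²))) = 4198*(714/(-569 + (-23 + 1))) = 4198*(714/(-569 - 22)) = 4198*(714/(-591)) = 4198*(714*(-1/591)) = 4198*(-238/197) = -999124/197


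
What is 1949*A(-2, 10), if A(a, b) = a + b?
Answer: 15592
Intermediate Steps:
1949*A(-2, 10) = 1949*(-2 + 10) = 1949*8 = 15592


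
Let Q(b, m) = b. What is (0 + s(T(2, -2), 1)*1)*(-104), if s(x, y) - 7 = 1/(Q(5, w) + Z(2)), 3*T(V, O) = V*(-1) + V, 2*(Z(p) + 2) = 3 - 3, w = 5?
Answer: -2288/3 ≈ -762.67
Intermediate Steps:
Z(p) = -2 (Z(p) = -2 + (3 - 3)/2 = -2 + (½)*0 = -2 + 0 = -2)
T(V, O) = 0 (T(V, O) = (V*(-1) + V)/3 = (-V + V)/3 = (⅓)*0 = 0)
s(x, y) = 22/3 (s(x, y) = 7 + 1/(5 - 2) = 7 + 1/3 = 7 + ⅓ = 22/3)
(0 + s(T(2, -2), 1)*1)*(-104) = (0 + (22/3)*1)*(-104) = (0 + 22/3)*(-104) = (22/3)*(-104) = -2288/3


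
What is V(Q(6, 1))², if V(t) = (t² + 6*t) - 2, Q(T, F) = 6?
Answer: 4900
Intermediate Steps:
V(t) = -2 + t² + 6*t
V(Q(6, 1))² = (-2 + 6² + 6*6)² = (-2 + 36 + 36)² = 70² = 4900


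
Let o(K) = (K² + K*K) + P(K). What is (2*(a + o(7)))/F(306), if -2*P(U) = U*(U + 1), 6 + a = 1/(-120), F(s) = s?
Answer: 7679/18360 ≈ 0.41825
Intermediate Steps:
a = -721/120 (a = -6 + 1/(-120) = -6 - 1/120 = -721/120 ≈ -6.0083)
P(U) = -U*(1 + U)/2 (P(U) = -U*(U + 1)/2 = -U*(1 + U)/2)
o(K) = 2*K² - K*(1 + K)/2 (o(K) = (K² + K*K) - K*(1 + K)/2 = (K² + K²) - K*(1 + K)/2 = 2*K² - K*(1 + K)/2)
(2*(a + o(7)))/F(306) = (2*(-721/120 + (½)*7*(-1 + 3*7)))/306 = (2*(-721/120 + (½)*7*(-1 + 21)))*(1/306) = (2*(-721/120 + (½)*7*20))*(1/306) = (2*(-721/120 + 70))*(1/306) = (2*(7679/120))*(1/306) = (7679/60)*(1/306) = 7679/18360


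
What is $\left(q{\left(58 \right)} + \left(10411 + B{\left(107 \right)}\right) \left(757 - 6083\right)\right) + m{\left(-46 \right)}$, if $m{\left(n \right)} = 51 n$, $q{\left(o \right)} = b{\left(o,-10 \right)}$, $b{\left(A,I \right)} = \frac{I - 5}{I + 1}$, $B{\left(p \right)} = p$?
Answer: $- \frac{168063637}{3} \approx -5.6021 \cdot 10^{7}$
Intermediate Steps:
$b{\left(A,I \right)} = \frac{-5 + I}{1 + I}$
$q{\left(o \right)} = \frac{5}{3}$ ($q{\left(o \right)} = \frac{-5 - 10}{1 - 10} = \frac{1}{-9} \left(-15\right) = \left(- \frac{1}{9}\right) \left(-15\right) = \frac{5}{3}$)
$\left(q{\left(58 \right)} + \left(10411 + B{\left(107 \right)}\right) \left(757 - 6083\right)\right) + m{\left(-46 \right)} = \left(\frac{5}{3} + \left(10411 + 107\right) \left(757 - 6083\right)\right) + 51 \left(-46\right) = \left(\frac{5}{3} + 10518 \left(-5326\right)\right) - 2346 = \left(\frac{5}{3} - 56018868\right) - 2346 = - \frac{168056599}{3} - 2346 = - \frac{168063637}{3}$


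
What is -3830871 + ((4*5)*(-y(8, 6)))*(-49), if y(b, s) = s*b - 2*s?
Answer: -3795591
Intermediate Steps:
y(b, s) = -2*s + b*s (y(b, s) = b*s - 2*s = -2*s + b*s)
-3830871 + ((4*5)*(-y(8, 6)))*(-49) = -3830871 + ((4*5)*(-6*(-2 + 8)))*(-49) = -3830871 + (20*(-6*6))*(-49) = -3830871 + (20*(-1*36))*(-49) = -3830871 + (20*(-36))*(-49) = -3830871 - 720*(-49) = -3830871 + 35280 = -3795591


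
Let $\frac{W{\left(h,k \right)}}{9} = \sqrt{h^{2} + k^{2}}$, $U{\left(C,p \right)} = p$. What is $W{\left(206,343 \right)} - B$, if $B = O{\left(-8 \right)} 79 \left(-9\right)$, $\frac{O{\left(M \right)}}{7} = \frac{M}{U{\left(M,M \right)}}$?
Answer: $4977 + 9 \sqrt{160085} \approx 8578.0$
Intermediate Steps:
$O{\left(M \right)} = 7$ ($O{\left(M \right)} = 7 \frac{M}{M} = 7 \cdot 1 = 7$)
$W{\left(h,k \right)} = 9 \sqrt{h^{2} + k^{2}}$
$B = -4977$ ($B = 7 \cdot 79 \left(-9\right) = 553 \left(-9\right) = -4977$)
$W{\left(206,343 \right)} - B = 9 \sqrt{206^{2} + 343^{2}} - -4977 = 9 \sqrt{42436 + 117649} + 4977 = 9 \sqrt{160085} + 4977 = 4977 + 9 \sqrt{160085}$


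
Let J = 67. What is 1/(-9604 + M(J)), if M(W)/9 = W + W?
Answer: -1/8398 ≈ -0.00011908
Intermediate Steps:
M(W) = 18*W (M(W) = 9*(W + W) = 9*(2*W) = 18*W)
1/(-9604 + M(J)) = 1/(-9604 + 18*67) = 1/(-9604 + 1206) = 1/(-8398) = -1/8398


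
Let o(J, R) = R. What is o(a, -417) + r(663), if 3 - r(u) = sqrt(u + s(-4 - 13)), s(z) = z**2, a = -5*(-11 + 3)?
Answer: -414 - 2*sqrt(238) ≈ -444.85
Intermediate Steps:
a = 40 (a = -5*(-8) = 40)
r(u) = 3 - sqrt(289 + u) (r(u) = 3 - sqrt(u + (-4 - 13)**2) = 3 - sqrt(u + (-17)**2) = 3 - sqrt(u + 289) = 3 - sqrt(289 + u))
o(a, -417) + r(663) = -417 + (3 - sqrt(289 + 663)) = -417 + (3 - sqrt(952)) = -417 + (3 - 2*sqrt(238)) = -414 - 2*sqrt(238)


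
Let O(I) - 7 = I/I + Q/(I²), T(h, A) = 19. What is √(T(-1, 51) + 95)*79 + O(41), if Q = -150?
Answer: 13298/1681 + 79*√114 ≈ 851.40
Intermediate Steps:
O(I) = 8 - 150/I² (O(I) = 7 + (I/I - 150/I²) = 7 + (1 - 150/I²) = 8 - 150/I²)
√(T(-1, 51) + 95)*79 + O(41) = √(19 + 95)*79 + (8 - 150/41²) = √114*79 + (8 - 150*1/1681) = 79*√114 + (8 - 150/1681) = 79*√114 + 13298/1681 = 13298/1681 + 79*√114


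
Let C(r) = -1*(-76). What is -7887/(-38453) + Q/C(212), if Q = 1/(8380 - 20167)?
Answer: 7065230791/34446658836 ≈ 0.20511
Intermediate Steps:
Q = -1/11787 (Q = 1/(-11787) = -1/11787 ≈ -8.4839e-5)
C(r) = 76
-7887/(-38453) + Q/C(212) = -7887/(-38453) - 1/11787/76 = -7887*(-1/38453) - 1/11787*1/76 = 7887/38453 - 1/895812 = 7065230791/34446658836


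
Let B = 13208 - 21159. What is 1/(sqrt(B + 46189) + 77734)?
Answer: 38867/3021268259 - sqrt(38238)/6042536518 ≈ 1.2832e-5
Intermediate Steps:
B = -7951
1/(sqrt(B + 46189) + 77734) = 1/(sqrt(-7951 + 46189) + 77734) = 1/(sqrt(38238) + 77734) = 1/(77734 + sqrt(38238))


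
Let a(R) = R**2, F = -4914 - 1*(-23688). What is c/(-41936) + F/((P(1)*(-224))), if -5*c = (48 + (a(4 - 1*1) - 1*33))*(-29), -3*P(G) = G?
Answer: 52720719/209680 ≈ 251.43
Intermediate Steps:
P(G) = -G/3
F = 18774 (F = -4914 + 23688 = 18774)
c = 696/5 (c = -(48 + ((4 - 1*1)**2 - 1*33))*(-29)/5 = -(48 + ((4 - 1)**2 - 33))*(-29)/5 = -(48 + (3**2 - 33))*(-29)/5 = -(48 + (9 - 33))*(-29)/5 = -(48 - 24)*(-29)/5 = -24*(-29)/5 = -1/5*(-696) = 696/5 ≈ 139.20)
c/(-41936) + F/((P(1)*(-224))) = (696/5)/(-41936) + 18774/((-1/3*1*(-224))) = (696/5)*(-1/41936) + 18774/((-1/3*(-224))) = -87/26210 + 18774/(224/3) = -87/26210 + 18774*(3/224) = -87/26210 + 4023/16 = 52720719/209680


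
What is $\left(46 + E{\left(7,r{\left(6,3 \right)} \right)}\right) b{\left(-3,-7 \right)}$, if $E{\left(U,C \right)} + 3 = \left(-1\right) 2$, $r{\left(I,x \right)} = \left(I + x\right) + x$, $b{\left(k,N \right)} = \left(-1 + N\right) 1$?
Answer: $-328$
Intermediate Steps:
$b{\left(k,N \right)} = -1 + N$
$r{\left(I,x \right)} = I + 2 x$
$E{\left(U,C \right)} = -5$ ($E{\left(U,C \right)} = -3 - 2 = -5$)
$\left(46 + E{\left(7,r{\left(6,3 \right)} \right)}\right) b{\left(-3,-7 \right)} = \left(46 - 5\right) \left(-1 - 7\right) = 41 \left(-8\right) = -328$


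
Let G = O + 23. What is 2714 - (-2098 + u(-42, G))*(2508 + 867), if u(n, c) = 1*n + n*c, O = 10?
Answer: 11902964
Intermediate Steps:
G = 33 (G = 10 + 23 = 33)
u(n, c) = n + c*n
2714 - (-2098 + u(-42, G))*(2508 + 867) = 2714 - (-2098 - 42*(1 + 33))*(2508 + 867) = 2714 - (-2098 - 42*34)*3375 = 2714 - (-2098 - 1428)*3375 = 2714 - (-3526)*3375 = 2714 - 1*(-11900250) = 2714 + 11900250 = 11902964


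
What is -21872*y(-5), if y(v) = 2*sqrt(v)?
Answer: -43744*I*sqrt(5) ≈ -97815.0*I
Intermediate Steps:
-21872*y(-5) = -43744*sqrt(-5) = -43744*I*sqrt(5)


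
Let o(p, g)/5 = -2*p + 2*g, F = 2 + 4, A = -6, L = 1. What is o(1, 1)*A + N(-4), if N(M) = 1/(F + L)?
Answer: ⅐ ≈ 0.14286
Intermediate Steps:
F = 6
N(M) = ⅐ (N(M) = 1/(6 + 1) = 1/7 = ⅐)
o(p, g) = -10*p + 10*g (o(p, g) = 5*(-2*p + 2*g) = -10*p + 10*g)
o(1, 1)*A + N(-4) = (-10*1 + 10*1)*(-6) + ⅐ = (-10 + 10)*(-6) + ⅐ = 0*(-6) + ⅐ = 0 + ⅐ = ⅐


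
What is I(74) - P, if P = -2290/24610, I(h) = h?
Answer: 182343/2461 ≈ 74.093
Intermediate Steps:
P = -229/2461 (P = -2290*1/24610 = -229/2461 ≈ -0.093052)
I(74) - P = 74 - 1*(-229/2461) = 74 + 229/2461 = 182343/2461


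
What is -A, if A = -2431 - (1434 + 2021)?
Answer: 5886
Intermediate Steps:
A = -5886 (A = -2431 - 1*3455 = -2431 - 3455 = -5886)
-A = -1*(-5886) = 5886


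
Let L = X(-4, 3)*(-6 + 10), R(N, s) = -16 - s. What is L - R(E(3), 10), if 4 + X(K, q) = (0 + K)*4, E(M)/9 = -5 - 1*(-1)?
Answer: -54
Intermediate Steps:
E(M) = -36 (E(M) = 9*(-5 - 1*(-1)) = 9*(-5 + 1) = 9*(-4) = -36)
X(K, q) = -4 + 4*K (X(K, q) = -4 + (0 + K)*4 = -4 + K*4 = -4 + 4*K)
L = -80 (L = (-4 + 4*(-4))*(-6 + 10) = (-4 - 16)*4 = -20*4 = -80)
L - R(E(3), 10) = -80 - (-16 - 1*10) = -80 - (-16 - 10) = -80 - 1*(-26) = -80 + 26 = -54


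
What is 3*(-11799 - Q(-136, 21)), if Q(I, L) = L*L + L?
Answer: -36783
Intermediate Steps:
Q(I, L) = L + L² (Q(I, L) = L² + L = L + L²)
3*(-11799 - Q(-136, 21)) = 3*(-11799 - 21*(1 + 21)) = 3*(-11799 - 21*22) = 3*(-11799 - 1*462) = 3*(-11799 - 462) = 3*(-12261) = -36783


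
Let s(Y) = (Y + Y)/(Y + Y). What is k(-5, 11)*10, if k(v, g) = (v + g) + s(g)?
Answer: 70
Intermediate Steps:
s(Y) = 1 (s(Y) = (2*Y)/((2*Y)) = (2*Y)*(1/(2*Y)) = 1)
k(v, g) = 1 + g + v (k(v, g) = (v + g) + 1 = (g + v) + 1 = 1 + g + v)
k(-5, 11)*10 = (1 + 11 - 5)*10 = 7*10 = 70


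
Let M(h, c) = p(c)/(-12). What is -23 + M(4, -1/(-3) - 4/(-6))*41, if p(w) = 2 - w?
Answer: -317/12 ≈ -26.417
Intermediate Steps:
M(h, c) = -⅙ + c/12 (M(h, c) = (2 - c)/(-12) = (2 - c)*(-1/12) = -⅙ + c/12)
-23 + M(4, -1/(-3) - 4/(-6))*41 = -23 + (-⅙ + (-1/(-3) - 4/(-6))/12)*41 = -23 + (-⅙ + (-1*(-⅓) - 4*(-⅙))/12)*41 = -23 + (-⅙ + (⅓ + ⅔)/12)*41 = -23 + (-⅙ + (1/12)*1)*41 = -23 + (-⅙ + 1/12)*41 = -23 - 1/12*41 = -23 - 41/12 = -317/12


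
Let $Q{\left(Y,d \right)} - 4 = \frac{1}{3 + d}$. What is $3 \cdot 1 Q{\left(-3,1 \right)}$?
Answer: $\frac{51}{4} \approx 12.75$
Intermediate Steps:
$Q{\left(Y,d \right)} = 4 + \frac{1}{3 + d}$
$3 \cdot 1 Q{\left(-3,1 \right)} = 3 \cdot 1 \frac{13 + 4 \cdot 1}{3 + 1} = 3 \frac{13 + 4}{4} = 3 \cdot \frac{1}{4} \cdot 17 = 3 \cdot \frac{17}{4} = \frac{51}{4}$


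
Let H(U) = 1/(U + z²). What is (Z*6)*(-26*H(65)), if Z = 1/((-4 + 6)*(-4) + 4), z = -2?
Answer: 13/23 ≈ 0.56522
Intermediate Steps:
H(U) = 1/(4 + U) (H(U) = 1/(U + (-2)²) = 1/(U + 4) = 1/(4 + U))
Z = -¼ (Z = 1/(2*(-4) + 4) = 1/(-8 + 4) = 1/(-4) = -¼ ≈ -0.25000)
(Z*6)*(-26*H(65)) = (-¼*6)*(-26/(4 + 65)) = -(-39)/69 = -3/2*(-26/69) = 13/23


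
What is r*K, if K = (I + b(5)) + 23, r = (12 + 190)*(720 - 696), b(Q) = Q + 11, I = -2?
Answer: 179376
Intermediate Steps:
b(Q) = 11 + Q
r = 4848 (r = 202*24 = 4848)
K = 37 (K = (-2 + (11 + 5)) + 23 = (-2 + 16) + 23 = 14 + 23 = 37)
r*K = 4848*37 = 179376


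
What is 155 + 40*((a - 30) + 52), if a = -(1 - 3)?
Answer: 1115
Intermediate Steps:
a = 2 (a = -1*(-2) = 2)
155 + 40*((a - 30) + 52) = 155 + 40*((2 - 30) + 52) = 155 + 40*(-28 + 52) = 155 + 40*24 = 155 + 960 = 1115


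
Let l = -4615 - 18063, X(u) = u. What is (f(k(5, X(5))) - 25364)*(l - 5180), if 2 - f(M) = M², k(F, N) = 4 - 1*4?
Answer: 706534596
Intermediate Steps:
k(F, N) = 0 (k(F, N) = 4 - 4 = 0)
f(M) = 2 - M²
l = -22678
(f(k(5, X(5))) - 25364)*(l - 5180) = ((2 - 1*0²) - 25364)*(-22678 - 5180) = ((2 - 1*0) - 25364)*(-27858) = ((2 + 0) - 25364)*(-27858) = (2 - 25364)*(-27858) = -25362*(-27858) = 706534596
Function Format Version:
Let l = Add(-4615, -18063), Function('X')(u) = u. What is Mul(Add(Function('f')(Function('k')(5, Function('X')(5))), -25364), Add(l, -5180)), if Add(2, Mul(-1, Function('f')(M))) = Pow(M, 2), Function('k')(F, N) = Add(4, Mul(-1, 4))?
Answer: 706534596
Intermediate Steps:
Function('k')(F, N) = 0 (Function('k')(F, N) = Add(4, -4) = 0)
Function('f')(M) = Add(2, Mul(-1, Pow(M, 2)))
l = -22678
Mul(Add(Function('f')(Function('k')(5, Function('X')(5))), -25364), Add(l, -5180)) = Mul(Add(Add(2, Mul(-1, Pow(0, 2))), -25364), Add(-22678, -5180)) = Mul(Add(Add(2, Mul(-1, 0)), -25364), -27858) = Mul(Add(Add(2, 0), -25364), -27858) = Mul(Add(2, -25364), -27858) = Mul(-25362, -27858) = 706534596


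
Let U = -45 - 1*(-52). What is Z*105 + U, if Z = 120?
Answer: 12607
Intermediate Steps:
U = 7 (U = -45 + 52 = 7)
Z*105 + U = 120*105 + 7 = 12600 + 7 = 12607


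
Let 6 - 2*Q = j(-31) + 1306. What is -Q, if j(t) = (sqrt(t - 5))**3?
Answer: 650 - 108*I ≈ 650.0 - 108.0*I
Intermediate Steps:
j(t) = (-5 + t)**(3/2) (j(t) = (sqrt(-5 + t))**3 = (-5 + t)**(3/2))
Q = -650 + 108*I (Q = 3 - ((-5 - 31)**(3/2) + 1306)/2 = 3 - ((-36)**(3/2) + 1306)/2 = 3 - (-216*I + 1306)/2 = 3 - (1306 - 216*I)/2 = 3 + (-653 + 108*I) = -650 + 108*I ≈ -650.0 + 108.0*I)
-Q = -(-650 + 108*I) = 650 - 108*I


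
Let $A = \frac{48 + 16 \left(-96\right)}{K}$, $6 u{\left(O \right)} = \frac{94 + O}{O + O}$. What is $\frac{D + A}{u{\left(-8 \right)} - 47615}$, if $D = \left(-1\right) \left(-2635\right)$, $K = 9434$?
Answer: $- \frac{596570448}{10781000671} \approx -0.055335$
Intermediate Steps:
$u{\left(O \right)} = \frac{94 + O}{12 O}$ ($u{\left(O \right)} = \frac{\left(94 + O\right) \frac{1}{O + O}}{6} = \frac{\left(94 + O\right) \frac{1}{2 O}}{6} = \frac{\frac{1}{2} \frac{1}{O} \left(94 + O\right)}{6} = \frac{94 + O}{12 O}$)
$D = 2635$
$A = - \frac{744}{4717}$ ($A = \frac{48 + 16 \left(-96\right)}{9434} = \left(48 - 1536\right) \frac{1}{9434} = \left(-1488\right) \frac{1}{9434} = - \frac{744}{4717} \approx -0.15773$)
$\frac{D + A}{u{\left(-8 \right)} - 47615} = \frac{2635 - \frac{744}{4717}}{\frac{94 - 8}{12 \left(-8\right)} - 47615} = \frac{12428551}{4717 \left(\frac{1}{12} \left(- \frac{1}{8}\right) 86 - 47615\right)} = \frac{12428551}{4717 \left(- \frac{43}{48} - 47615\right)} = \frac{12428551}{4717 \left(- \frac{2285563}{48}\right)} = \frac{12428551}{4717} \left(- \frac{48}{2285563}\right) = - \frac{596570448}{10781000671}$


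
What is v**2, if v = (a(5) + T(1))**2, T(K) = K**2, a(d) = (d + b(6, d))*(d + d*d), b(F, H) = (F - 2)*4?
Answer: 158532181921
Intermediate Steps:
b(F, H) = -8 + 4*F (b(F, H) = (-2 + F)*4 = -8 + 4*F)
a(d) = (16 + d)*(d + d**2) (a(d) = (d + (-8 + 4*6))*(d + d*d) = (d + (-8 + 24))*(d + d**2) = (d + 16)*(d + d**2) = (16 + d)*(d + d**2))
v = 398161 (v = (5*(16 + 5**2 + 17*5) + 1**2)**2 = (5*(16 + 25 + 85) + 1)**2 = (5*126 + 1)**2 = (630 + 1)**2 = 631**2 = 398161)
v**2 = 398161**2 = 158532181921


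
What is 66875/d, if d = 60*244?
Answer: 13375/2928 ≈ 4.5680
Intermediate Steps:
d = 14640
66875/d = 66875/14640 = 66875*(1/14640) = 13375/2928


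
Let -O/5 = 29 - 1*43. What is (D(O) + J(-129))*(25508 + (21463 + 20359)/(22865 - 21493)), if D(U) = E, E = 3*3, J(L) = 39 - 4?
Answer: 385426778/343 ≈ 1.1237e+6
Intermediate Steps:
J(L) = 35
O = 70 (O = -5*(29 - 1*43) = -5*(29 - 43) = -5*(-14) = 70)
E = 9
D(U) = 9
(D(O) + J(-129))*(25508 + (21463 + 20359)/(22865 - 21493)) = (9 + 35)*(25508 + (21463 + 20359)/(22865 - 21493)) = 44*(25508 + 41822/1372) = 44*(25508 + 41822*(1/1372)) = 44*(25508 + 20911/686) = 44*(17519399/686) = 385426778/343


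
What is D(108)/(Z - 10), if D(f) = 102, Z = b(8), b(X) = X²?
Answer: 17/9 ≈ 1.8889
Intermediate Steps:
Z = 64 (Z = 8² = 64)
D(108)/(Z - 10) = 102/(64 - 10) = 102/54 = (1/54)*102 = 17/9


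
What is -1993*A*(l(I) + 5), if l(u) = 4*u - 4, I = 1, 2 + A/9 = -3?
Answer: 448425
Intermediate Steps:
A = -45 (A = -18 + 9*(-3) = -18 - 27 = -45)
l(u) = -4 + 4*u
-1993*A*(l(I) + 5) = -(-89685)*((-4 + 4*1) + 5) = -(-89685)*((-4 + 4) + 5) = -(-89685)*(0 + 5) = -(-89685)*5 = -1993*(-225) = 448425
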